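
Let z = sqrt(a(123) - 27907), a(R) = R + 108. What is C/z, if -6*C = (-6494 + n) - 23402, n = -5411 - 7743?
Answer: -7175*I*sqrt(6919)/13838 ≈ -43.129*I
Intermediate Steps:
n = -13154
a(R) = 108 + R
C = 7175 (C = -((-6494 - 13154) - 23402)/6 = -(-19648 - 23402)/6 = -1/6*(-43050) = 7175)
z = 2*I*sqrt(6919) (z = sqrt((108 + 123) - 27907) = sqrt(231 - 27907) = sqrt(-27676) = 2*I*sqrt(6919) ≈ 166.36*I)
C/z = 7175/((2*I*sqrt(6919))) = 7175*(-I*sqrt(6919)/13838) = -7175*I*sqrt(6919)/13838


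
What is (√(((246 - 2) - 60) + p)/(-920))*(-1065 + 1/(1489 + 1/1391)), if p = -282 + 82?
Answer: 2205826609*I/476376000 ≈ 4.6304*I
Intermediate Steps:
p = -200
(√(((246 - 2) - 60) + p)/(-920))*(-1065 + 1/(1489 + 1/1391)) = (√(((246 - 2) - 60) - 200)/(-920))*(-1065 + 1/(1489 + 1/1391)) = (√((244 - 60) - 200)*(-1/920))*(-1065 + 1/(1489 + 1/1391)) = (√(184 - 200)*(-1/920))*(-1065 + 1/(2071200/1391)) = (√(-16)*(-1/920))*(-1065 + 1391/2071200) = ((4*I)*(-1/920))*(-2205826609/2071200) = -I/230*(-2205826609/2071200) = 2205826609*I/476376000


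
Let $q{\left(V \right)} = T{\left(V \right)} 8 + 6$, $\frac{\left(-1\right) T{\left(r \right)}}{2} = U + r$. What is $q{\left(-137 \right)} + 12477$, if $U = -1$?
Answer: $14691$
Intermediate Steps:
$T{\left(r \right)} = 2 - 2 r$ ($T{\left(r \right)} = - 2 \left(-1 + r\right) = 2 - 2 r$)
$q{\left(V \right)} = 22 - 16 V$ ($q{\left(V \right)} = \left(2 - 2 V\right) 8 + 6 = \left(16 - 16 V\right) + 6 = 22 - 16 V$)
$q{\left(-137 \right)} + 12477 = \left(22 - -2192\right) + 12477 = \left(22 + 2192\right) + 12477 = 2214 + 12477 = 14691$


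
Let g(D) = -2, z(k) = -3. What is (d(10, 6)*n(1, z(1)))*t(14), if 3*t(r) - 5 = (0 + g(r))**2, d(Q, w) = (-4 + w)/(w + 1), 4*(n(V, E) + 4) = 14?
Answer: -3/7 ≈ -0.42857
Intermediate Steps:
n(V, E) = -1/2 (n(V, E) = -4 + (1/4)*14 = -4 + 7/2 = -1/2)
d(Q, w) = (-4 + w)/(1 + w)
t(r) = 3 (t(r) = 5/3 + (0 - 2)**2/3 = 5/3 + (1/3)*(-2)**2 = 5/3 + (1/3)*4 = 5/3 + 4/3 = 3)
(d(10, 6)*n(1, z(1)))*t(14) = (((-4 + 6)/(1 + 6))*(-1/2))*3 = ((2/7)*(-1/2))*3 = -1/7*3 = -3/7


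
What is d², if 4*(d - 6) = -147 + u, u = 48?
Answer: 5625/16 ≈ 351.56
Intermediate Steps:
d = -75/4 (d = 6 + (-147 + 48)/4 = 6 + (¼)*(-99) = 6 - 99/4 = -75/4 ≈ -18.750)
d² = (-75/4)² = 5625/16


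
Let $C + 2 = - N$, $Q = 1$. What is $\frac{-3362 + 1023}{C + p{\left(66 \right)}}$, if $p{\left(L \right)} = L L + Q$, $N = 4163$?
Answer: $- \frac{2339}{192} \approx -12.182$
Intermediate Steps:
$C = -4165$ ($C = -2 - 4163 = -4165$)
$p{\left(L \right)} = 1 + L^{2}$ ($p{\left(L \right)} = L L + 1 = L^{2} + 1 = 1 + L^{2}$)
$\frac{-3362 + 1023}{C + p{\left(66 \right)}} = \frac{-3362 + 1023}{-4165 + \left(1 + 66^{2}\right)} = - \frac{2339}{-4165 + \left(1 + 4356\right)} = - \frac{2339}{-4165 + 4357} = - \frac{2339}{192}$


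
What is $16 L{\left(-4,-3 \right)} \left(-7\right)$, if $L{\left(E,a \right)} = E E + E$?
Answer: $-1344$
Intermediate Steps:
$L{\left(E,a \right)} = E + E^{2}$ ($L{\left(E,a \right)} = E^{2} + E = E + E^{2}$)
$16 L{\left(-4,-3 \right)} \left(-7\right) = 16 \left(- 4 \left(1 - 4\right)\right) \left(-7\right) = 16 \left(\left(-4\right) \left(-3\right)\right) \left(-7\right) = 16 \cdot 12 \left(-7\right) = 192 \left(-7\right) = -1344$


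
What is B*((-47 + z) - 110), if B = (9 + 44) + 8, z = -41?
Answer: -12078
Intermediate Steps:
B = 61 (B = 53 + 8 = 61)
B*((-47 + z) - 110) = 61*((-47 - 41) - 110) = 61*(-88 - 110) = 61*(-198) = -12078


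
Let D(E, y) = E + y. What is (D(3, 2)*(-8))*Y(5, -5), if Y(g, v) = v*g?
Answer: 1000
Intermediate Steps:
Y(g, v) = g*v
(D(3, 2)*(-8))*Y(5, -5) = ((3 + 2)*(-8))*(5*(-5)) = (5*(-8))*(-25) = -40*(-25) = 1000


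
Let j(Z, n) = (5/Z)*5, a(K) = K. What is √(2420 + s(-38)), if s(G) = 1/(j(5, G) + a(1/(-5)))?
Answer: √348510/12 ≈ 49.196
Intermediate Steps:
j(Z, n) = 25/Z (j(Z, n) = (5/Z)*5 = 25/Z)
s(G) = 5/24 (s(G) = 1/(25/5 + 1/(-5)) = 1/(25*(⅕) - ⅕) = 1/(5 - ⅕) = 1/(24/5) = 5/24)
√(2420 + s(-38)) = √(2420 + 5/24) = √(58085/24) = √348510/12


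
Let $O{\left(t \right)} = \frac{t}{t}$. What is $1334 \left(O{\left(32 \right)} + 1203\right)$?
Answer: $1606136$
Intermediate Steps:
$O{\left(t \right)} = 1$
$1334 \left(O{\left(32 \right)} + 1203\right) = 1334 \left(1 + 1203\right) = 1334 \cdot 1204 = 1606136$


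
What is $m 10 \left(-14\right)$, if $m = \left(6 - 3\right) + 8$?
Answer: $-1540$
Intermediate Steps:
$m = 11$ ($m = 3 + 8 = 11$)
$m 10 \left(-14\right) = 11 \cdot 10 \left(-14\right) = 110 \left(-14\right) = -1540$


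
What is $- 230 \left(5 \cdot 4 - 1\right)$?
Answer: $-4370$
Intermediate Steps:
$- 230 \left(5 \cdot 4 - 1\right) = - 230 \left(20 - 1\right) = \left(-230\right) 19 = -4370$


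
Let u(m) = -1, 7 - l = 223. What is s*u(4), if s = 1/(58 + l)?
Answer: 1/158 ≈ 0.0063291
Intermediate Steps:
l = -216 (l = 7 - 1*223 = 7 - 223 = -216)
s = -1/158 (s = 1/(58 - 216) = 1/(-158) = -1/158 ≈ -0.0063291)
s*u(4) = -1/158*(-1) = 1/158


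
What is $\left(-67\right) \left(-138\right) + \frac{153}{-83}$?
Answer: $\frac{767265}{83} \approx 9244.2$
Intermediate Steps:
$\left(-67\right) \left(-138\right) + \frac{153}{-83} = 9246 + 153 \left(- \frac{1}{83}\right) = 9246 - \frac{153}{83} = \frac{767265}{83}$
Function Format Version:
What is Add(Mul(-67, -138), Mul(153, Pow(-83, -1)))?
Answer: Rational(767265, 83) ≈ 9244.2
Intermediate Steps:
Add(Mul(-67, -138), Mul(153, Pow(-83, -1))) = Add(9246, Mul(153, Rational(-1, 83))) = Add(9246, Rational(-153, 83)) = Rational(767265, 83)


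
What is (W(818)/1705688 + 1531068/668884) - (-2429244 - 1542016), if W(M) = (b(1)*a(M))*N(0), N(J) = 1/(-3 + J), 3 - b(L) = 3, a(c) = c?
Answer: 664078451227/167221 ≈ 3.9713e+6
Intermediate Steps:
b(L) = 0 (b(L) = 3 - 1*3 = 3 - 3 = 0)
W(M) = 0 (W(M) = (0*M)/(-3 + 0) = 0/(-3) = 0*(-⅓) = 0)
(W(818)/1705688 + 1531068/668884) - (-2429244 - 1542016) = (0/1705688 + 1531068/668884) - (-2429244 - 1542016) = (0*(1/1705688) + 1531068*(1/668884)) - 1*(-3971260) = (0 + 382767/167221) + 3971260 = 382767/167221 + 3971260 = 664078451227/167221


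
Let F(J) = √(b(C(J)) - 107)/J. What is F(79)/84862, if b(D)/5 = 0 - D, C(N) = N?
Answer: I*√502/6704098 ≈ 3.342e-6*I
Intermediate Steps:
b(D) = -5*D (b(D) = 5*(0 - D) = 5*(-D) = -5*D)
F(J) = √(-107 - 5*J)/J (F(J) = √(-5*J - 107)/J = √(-107 - 5*J)/J)
F(79)/84862 = (√(-107 - 5*79)/79)/84862 = (√(-107 - 395)/79)*(1/84862) = (√(-502)/79)*(1/84862) = ((I*√502)/79)*(1/84862) = (I*√502/79)*(1/84862) = I*√502/6704098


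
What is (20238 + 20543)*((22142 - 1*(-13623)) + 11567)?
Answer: 1930246292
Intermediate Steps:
(20238 + 20543)*((22142 - 1*(-13623)) + 11567) = 40781*((22142 + 13623) + 11567) = 40781*(35765 + 11567) = 40781*47332 = 1930246292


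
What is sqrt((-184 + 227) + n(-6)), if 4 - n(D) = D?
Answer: sqrt(53) ≈ 7.2801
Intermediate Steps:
n(D) = 4 - D
sqrt((-184 + 227) + n(-6)) = sqrt((-184 + 227) + (4 - 1*(-6))) = sqrt(43 + (4 + 6)) = sqrt(43 + 10) = sqrt(53)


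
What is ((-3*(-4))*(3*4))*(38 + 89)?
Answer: 18288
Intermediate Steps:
((-3*(-4))*(3*4))*(38 + 89) = (12*12)*127 = 144*127 = 18288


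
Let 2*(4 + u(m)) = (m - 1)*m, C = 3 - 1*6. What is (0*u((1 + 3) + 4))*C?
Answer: 0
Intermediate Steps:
C = -3 (C = 3 - 6 = -3)
u(m) = -4 + m*(-1 + m)/2 (u(m) = -4 + ((m - 1)*m)/2 = -4 + ((-1 + m)*m)/2 = -4 + (m*(-1 + m))/2 = -4 + m*(-1 + m)/2)
(0*u((1 + 3) + 4))*C = (0*(-4 + ((1 + 3) + 4)²/2 - ((1 + 3) + 4)/2))*(-3) = (0*(-4 + (4 + 4)²/2 - (4 + 4)/2))*(-3) = (0*(-4 + (½)*8² - ½*8))*(-3) = (0*(-4 + (½)*64 - 4))*(-3) = (0*(-4 + 32 - 4))*(-3) = (0*24)*(-3) = 0*(-3) = 0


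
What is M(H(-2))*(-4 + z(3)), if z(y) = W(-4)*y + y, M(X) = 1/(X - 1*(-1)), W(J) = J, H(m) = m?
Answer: 13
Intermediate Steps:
M(X) = 1/(1 + X) (M(X) = 1/(X + 1) = 1/(1 + X))
z(y) = -3*y (z(y) = -4*y + y = -3*y)
M(H(-2))*(-4 + z(3)) = (-4 - 3*3)/(1 - 2) = (-4 - 9)/(-1) = -1*(-13) = 13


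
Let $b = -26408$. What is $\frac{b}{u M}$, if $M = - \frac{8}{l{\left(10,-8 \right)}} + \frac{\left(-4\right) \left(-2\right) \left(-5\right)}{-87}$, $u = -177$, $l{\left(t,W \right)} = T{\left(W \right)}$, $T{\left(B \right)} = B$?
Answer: $\frac{765832}{7493} \approx 102.21$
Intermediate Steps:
$l{\left(t,W \right)} = W$
$M = \frac{127}{87}$ ($M = - \frac{8}{-8} + \frac{\left(-4\right) \left(-2\right) \left(-5\right)}{-87} = \left(-8\right) \left(- \frac{1}{8}\right) + 8 \left(-5\right) \left(- \frac{1}{87}\right) = 1 - - \frac{40}{87} = 1 + \frac{40}{87} = \frac{127}{87} \approx 1.4598$)
$\frac{b}{u M} = - \frac{26408}{\left(-177\right) \frac{127}{87}} = - \frac{26408}{- \frac{7493}{29}} = \left(-26408\right) \left(- \frac{29}{7493}\right) = \frac{765832}{7493}$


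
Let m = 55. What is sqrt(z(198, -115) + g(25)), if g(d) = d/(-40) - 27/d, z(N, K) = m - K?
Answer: sqrt(67318)/20 ≈ 12.973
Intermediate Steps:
z(N, K) = 55 - K
g(d) = -27/d - d/40 (g(d) = d*(-1/40) - 27/d = -d/40 - 27/d = -27/d - d/40)
sqrt(z(198, -115) + g(25)) = sqrt((55 - 1*(-115)) + (-27/25 - 1/40*25)) = sqrt((55 + 115) + (-27*1/25 - 5/8)) = sqrt(170 + (-27/25 - 5/8)) = sqrt(170 - 341/200) = sqrt(33659/200) = sqrt(67318)/20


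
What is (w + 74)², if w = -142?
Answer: 4624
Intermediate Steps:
(w + 74)² = (-142 + 74)² = (-68)² = 4624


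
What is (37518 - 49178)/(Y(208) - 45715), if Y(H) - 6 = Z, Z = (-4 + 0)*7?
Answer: 11660/45737 ≈ 0.25494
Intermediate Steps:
Z = -28 (Z = -4*7 = -28)
Y(H) = -22 (Y(H) = 6 - 28 = -22)
(37518 - 49178)/(Y(208) - 45715) = (37518 - 49178)/(-22 - 45715) = -11660/(-45737) = -11660*(-1/45737) = 11660/45737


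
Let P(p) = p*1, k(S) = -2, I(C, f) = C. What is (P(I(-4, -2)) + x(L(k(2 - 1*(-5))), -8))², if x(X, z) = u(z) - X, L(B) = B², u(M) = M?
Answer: 256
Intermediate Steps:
P(p) = p
x(X, z) = z - X
(P(I(-4, -2)) + x(L(k(2 - 1*(-5))), -8))² = (-4 + (-8 - 1*(-2)²))² = (-4 + (-8 - 1*4))² = (-4 + (-8 - 4))² = (-4 - 12)² = (-16)² = 256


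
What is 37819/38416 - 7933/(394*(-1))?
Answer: 159827407/7567952 ≈ 21.119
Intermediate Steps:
37819/38416 - 7933/(394*(-1)) = 37819*(1/38416) - 7933/(-394) = 37819/38416 - 7933*(-1/394) = 37819/38416 + 7933/394 = 159827407/7567952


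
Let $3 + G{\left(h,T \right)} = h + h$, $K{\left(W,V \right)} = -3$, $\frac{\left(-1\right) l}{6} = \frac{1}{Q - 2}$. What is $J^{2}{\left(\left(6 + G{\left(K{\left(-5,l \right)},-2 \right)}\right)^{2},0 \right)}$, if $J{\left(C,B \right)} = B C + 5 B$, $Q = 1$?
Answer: $0$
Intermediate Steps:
$l = 6$ ($l = - \frac{6}{1 - 2} = - \frac{6}{-1} = \left(-6\right) \left(-1\right) = 6$)
$G{\left(h,T \right)} = -3 + 2 h$ ($G{\left(h,T \right)} = -3 + \left(h + h\right) = -3 + 2 h$)
$J{\left(C,B \right)} = 5 B + B C$
$J^{2}{\left(\left(6 + G{\left(K{\left(-5,l \right)},-2 \right)}\right)^{2},0 \right)} = \left(0 \left(5 + \left(6 + \left(-3 + 2 \left(-3\right)\right)\right)^{2}\right)\right)^{2} = \left(0 \left(5 + \left(6 - 9\right)^{2}\right)\right)^{2} = \left(0 \left(5 + \left(-3\right)^{2}\right)\right)^{2} = \left(0 \left(5 + 9\right)\right)^{2} = \left(0 \cdot 14\right)^{2} = 0^{2} = 0$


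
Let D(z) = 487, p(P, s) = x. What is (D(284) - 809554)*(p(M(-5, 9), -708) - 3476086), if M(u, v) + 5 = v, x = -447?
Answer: 2812748124711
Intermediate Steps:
M(u, v) = -5 + v
p(P, s) = -447
(D(284) - 809554)*(p(M(-5, 9), -708) - 3476086) = (487 - 809554)*(-447 - 3476086) = -809067*(-3476533) = 2812748124711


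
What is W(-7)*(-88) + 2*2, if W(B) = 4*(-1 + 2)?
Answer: -348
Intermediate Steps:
W(B) = 4 (W(B) = 4*1 = 4)
W(-7)*(-88) + 2*2 = 4*(-88) + 2*2 = -352 + 4 = -348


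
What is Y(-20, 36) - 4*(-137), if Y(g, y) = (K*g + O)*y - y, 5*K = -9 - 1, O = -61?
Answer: -244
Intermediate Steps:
K = -2 (K = (-9 - 1)/5 = (⅕)*(-10) = -2)
Y(g, y) = -y + y*(-61 - 2*g) (Y(g, y) = (-2*g - 61)*y - y = (-61 - 2*g)*y - y = y*(-61 - 2*g) - y = -y + y*(-61 - 2*g))
Y(-20, 36) - 4*(-137) = -2*36*(31 - 20) - 4*(-137) = -2*36*11 - 1*(-548) = -792 + 548 = -244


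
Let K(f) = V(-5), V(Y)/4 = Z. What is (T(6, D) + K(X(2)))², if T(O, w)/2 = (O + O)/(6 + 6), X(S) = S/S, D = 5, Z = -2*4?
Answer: 900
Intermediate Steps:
Z = -8
V(Y) = -32 (V(Y) = 4*(-8) = -32)
X(S) = 1
T(O, w) = O/3 (T(O, w) = 2*((O + O)/(6 + 6)) = 2*((2*O)/12) = 2*((2*O)*(1/12)) = 2*(O/6) = O/3)
K(f) = -32
(T(6, D) + K(X(2)))² = ((⅓)*6 - 32)² = (2 - 32)² = (-30)² = 900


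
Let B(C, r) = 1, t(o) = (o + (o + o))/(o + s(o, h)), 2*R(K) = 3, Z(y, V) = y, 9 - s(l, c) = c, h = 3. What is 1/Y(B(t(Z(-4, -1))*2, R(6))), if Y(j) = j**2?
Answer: 1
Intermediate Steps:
s(l, c) = 9 - c
R(K) = 3/2 (R(K) = (1/2)*3 = 3/2)
t(o) = 3*o/(6 + o) (t(o) = (o + (o + o))/(o + (9 - 1*3)) = (o + 2*o)/(o + (9 - 3)) = (3*o)/(o + 6) = (3*o)/(6 + o) = 3*o/(6 + o))
1/Y(B(t(Z(-4, -1))*2, R(6))) = 1/(1**2) = 1/1 = 1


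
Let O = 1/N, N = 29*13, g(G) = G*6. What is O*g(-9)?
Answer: -54/377 ≈ -0.14324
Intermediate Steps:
g(G) = 6*G
N = 377
O = 1/377 ≈ 0.0026525
O*g(-9) = (6*(-9))/377 = (1/377)*(-54) = -54/377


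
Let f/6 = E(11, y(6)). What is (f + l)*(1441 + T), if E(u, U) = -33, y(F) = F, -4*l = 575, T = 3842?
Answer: -7221861/4 ≈ -1.8055e+6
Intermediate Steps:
l = -575/4 (l = -¼*575 = -575/4 ≈ -143.75)
f = -198 (f = 6*(-33) = -198)
(f + l)*(1441 + T) = (-198 - 575/4)*(1441 + 3842) = -1367/4*5283 = -7221861/4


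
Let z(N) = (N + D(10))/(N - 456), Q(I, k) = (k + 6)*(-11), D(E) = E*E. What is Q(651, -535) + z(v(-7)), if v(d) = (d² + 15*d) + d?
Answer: 3020024/519 ≈ 5818.9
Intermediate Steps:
D(E) = E²
Q(I, k) = -66 - 11*k (Q(I, k) = (6 + k)*(-11) = -66 - 11*k)
v(d) = d² + 16*d
z(N) = (100 + N)/(-456 + N) (z(N) = (N + 10²)/(N - 456) = (N + 100)/(-456 + N) = (100 + N)/(-456 + N))
Q(651, -535) + z(v(-7)) = (-66 - 11*(-535)) + (100 - 7*(16 - 7))/(-456 - 7*(16 - 7)) = (-66 + 5885) + (100 - 7*9)/(-456 - 7*9) = 5819 + (100 - 63)/(-456 - 63) = 5819 + 37/(-519) = 5819 - 1/519*37 = 5819 - 37/519 = 3020024/519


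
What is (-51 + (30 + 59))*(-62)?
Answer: -2356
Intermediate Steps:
(-51 + (30 + 59))*(-62) = (-51 + 89)*(-62) = 38*(-62) = -2356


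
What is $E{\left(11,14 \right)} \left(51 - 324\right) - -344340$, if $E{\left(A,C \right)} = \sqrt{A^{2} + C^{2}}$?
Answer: $344340 - 273 \sqrt{317} \approx 3.3948 \cdot 10^{5}$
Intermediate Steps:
$E{\left(11,14 \right)} \left(51 - 324\right) - -344340 = \sqrt{11^{2} + 14^{2}} \left(51 - 324\right) - -344340 = \sqrt{121 + 196} \left(-273\right) + 344340 = \sqrt{317} \left(-273\right) + 344340 = - 273 \sqrt{317} + 344340 = 344340 - 273 \sqrt{317}$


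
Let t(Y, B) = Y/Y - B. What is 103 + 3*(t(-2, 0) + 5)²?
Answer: 211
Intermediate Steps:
t(Y, B) = 1 - B
103 + 3*(t(-2, 0) + 5)² = 103 + 3*((1 - 1*0) + 5)² = 103 + 3*((1 + 0) + 5)² = 103 + 3*(1 + 5)² = 103 + 3*6² = 103 + 3*36 = 103 + 108 = 211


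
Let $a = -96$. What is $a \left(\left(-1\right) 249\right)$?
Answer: $23904$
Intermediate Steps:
$a \left(\left(-1\right) 249\right) = - 96 \left(\left(-1\right) 249\right) = \left(-96\right) \left(-249\right) = 23904$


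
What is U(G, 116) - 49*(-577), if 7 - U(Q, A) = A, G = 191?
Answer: 28164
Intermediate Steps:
U(Q, A) = 7 - A
U(G, 116) - 49*(-577) = (7 - 1*116) - 49*(-577) = (7 - 116) - 1*(-28273) = -109 + 28273 = 28164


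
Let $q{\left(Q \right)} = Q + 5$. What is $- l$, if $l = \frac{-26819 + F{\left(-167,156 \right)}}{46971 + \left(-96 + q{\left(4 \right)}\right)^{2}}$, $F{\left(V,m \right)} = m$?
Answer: $\frac{26663}{54540} \approx 0.48887$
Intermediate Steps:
$q{\left(Q \right)} = 5 + Q$
$l = - \frac{26663}{54540}$ ($l = \frac{-26819 + 156}{46971 + \left(-96 + \left(5 + 4\right)\right)^{2}} = - \frac{26663}{46971 + \left(-96 + 9\right)^{2}} = - \frac{26663}{46971 + \left(-87\right)^{2}} = - \frac{26663}{46971 + 7569} = - \frac{26663}{54540} \approx -0.48887$)
$- l = \left(-1\right) \left(- \frac{26663}{54540}\right) = \frac{26663}{54540}$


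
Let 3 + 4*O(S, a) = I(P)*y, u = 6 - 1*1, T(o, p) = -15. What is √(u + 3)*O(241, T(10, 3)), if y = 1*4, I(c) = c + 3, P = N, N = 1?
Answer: 13*√2/2 ≈ 9.1924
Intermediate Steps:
P = 1
u = 5 (u = 6 - 1 = 5)
I(c) = 3 + c
y = 4
O(S, a) = 13/4 (O(S, a) = -¾ + ((3 + 1)*4)/4 = -¾ + (4*4)/4 = -¾ + (¼)*16 = -¾ + 4 = 13/4)
√(u + 3)*O(241, T(10, 3)) = √(5 + 3)*(13/4) = √8*(13/4) = (2*√2)*(13/4) = 13*√2/2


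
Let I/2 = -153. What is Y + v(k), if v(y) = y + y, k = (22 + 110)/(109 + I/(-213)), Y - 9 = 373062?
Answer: 2925268455/7841 ≈ 3.7307e+5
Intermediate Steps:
I = -306 (I = 2*(-153) = -306)
Y = 373071 (Y = 9 + 373062 = 373071)
k = 9372/7841 (k = (22 + 110)/(109 - 306/(-213)) = 132/(109 - 306*(-1/213)) = 132/(109 + 102/71) = 132/(7841/71) = 132*(71/7841) = 9372/7841 ≈ 1.1953)
v(y) = 2*y
Y + v(k) = 373071 + 2*(9372/7841) = 373071 + 18744/7841 = 2925268455/7841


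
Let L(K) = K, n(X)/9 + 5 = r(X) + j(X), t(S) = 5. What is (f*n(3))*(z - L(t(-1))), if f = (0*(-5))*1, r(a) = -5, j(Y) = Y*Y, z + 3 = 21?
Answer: 0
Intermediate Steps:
z = 18 (z = -3 + 21 = 18)
j(Y) = Y²
n(X) = -90 + 9*X² (n(X) = -45 + 9*(-5 + X²) = -45 + (-45 + 9*X²) = -90 + 9*X²)
f = 0 (f = 0*1 = 0)
(f*n(3))*(z - L(t(-1))) = (0*(-90 + 9*3²))*(18 - 1*5) = (0*(-90 + 9*9))*(18 - 5) = (0*(-90 + 81))*13 = (0*(-9))*13 = 0*13 = 0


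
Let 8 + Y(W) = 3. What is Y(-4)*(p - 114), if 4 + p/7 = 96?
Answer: -2650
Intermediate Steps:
p = 644 (p = -28 + 7*96 = -28 + 672 = 644)
Y(W) = -5 (Y(W) = -8 + 3 = -5)
Y(-4)*(p - 114) = -5*(644 - 114) = -5*530 = -2650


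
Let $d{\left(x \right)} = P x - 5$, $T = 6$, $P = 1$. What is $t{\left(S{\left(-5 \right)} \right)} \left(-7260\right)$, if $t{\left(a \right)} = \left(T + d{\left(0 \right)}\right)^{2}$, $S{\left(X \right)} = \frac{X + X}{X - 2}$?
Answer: $-7260$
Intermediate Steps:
$S{\left(X \right)} = \frac{2 X}{-2 + X}$
$d{\left(x \right)} = -5 + x$ ($d{\left(x \right)} = 1 x - 5 = x - 5 = -5 + x$)
$t{\left(a \right)} = 1$ ($t{\left(a \right)} = \left(6 + \left(-5 + 0\right)\right)^{2} = \left(6 - 5\right)^{2} = 1^{2} = 1$)
$t{\left(S{\left(-5 \right)} \right)} \left(-7260\right) = 1 \left(-7260\right) = -7260$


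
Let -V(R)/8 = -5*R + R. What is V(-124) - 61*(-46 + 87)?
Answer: -6469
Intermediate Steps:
V(R) = 32*R (V(R) = -8*(-5*R + R) = -(-32)*R = 32*R)
V(-124) - 61*(-46 + 87) = 32*(-124) - 61*(-46 + 87) = -3968 - 61*41 = -3968 - 2501 = -6469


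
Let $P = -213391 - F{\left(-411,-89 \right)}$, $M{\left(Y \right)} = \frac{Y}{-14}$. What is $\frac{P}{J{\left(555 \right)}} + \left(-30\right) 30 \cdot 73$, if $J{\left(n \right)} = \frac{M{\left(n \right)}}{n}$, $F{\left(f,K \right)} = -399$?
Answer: $2916188$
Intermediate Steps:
$M{\left(Y \right)} = - \frac{Y}{14}$ ($M{\left(Y \right)} = Y \left(- \frac{1}{14}\right) = - \frac{Y}{14}$)
$J{\left(n \right)} = - \frac{1}{14}$ ($J{\left(n \right)} = \frac{\left(- \frac{1}{14}\right) n}{n} = - \frac{1}{14}$)
$P = -212992$ ($P = -213391 - -399 = -213391 + 399 = -212992$)
$\frac{P}{J{\left(555 \right)}} + \left(-30\right) 30 \cdot 73 = - \frac{212992}{- \frac{1}{14}} + \left(-30\right) 30 \cdot 73 = \left(-212992\right) \left(-14\right) - 65700 = 2981888 - 65700 = 2916188$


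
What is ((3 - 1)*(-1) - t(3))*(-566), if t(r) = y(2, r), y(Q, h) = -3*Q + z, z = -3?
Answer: -3962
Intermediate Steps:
y(Q, h) = -3 - 3*Q (y(Q, h) = -3*Q - 3 = -3 - 3*Q)
t(r) = -9 (t(r) = -3 - 3*2 = -3 - 6 = -9)
((3 - 1)*(-1) - t(3))*(-566) = ((3 - 1)*(-1) - 1*(-9))*(-566) = (2*(-1) + 9)*(-566) = (-2 + 9)*(-566) = 7*(-566) = -3962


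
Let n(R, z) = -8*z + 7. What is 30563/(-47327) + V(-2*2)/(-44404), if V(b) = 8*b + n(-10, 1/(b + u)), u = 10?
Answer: -4067619523/6304524324 ≈ -0.64519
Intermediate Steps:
n(R, z) = 7 - 8*z
V(b) = 7 - 8/(10 + b) + 8*b (V(b) = 8*b + (7 - 8/(b + 10)) = 8*b + (7 - 8/(10 + b)) = 7 - 8/(10 + b) + 8*b)
30563/(-47327) + V(-2*2)/(-44404) = 30563/(-47327) + ((-8 + (7 + 8*(-2*2))*(10 - 2*2))/(10 - 2*2))/(-44404) = 30563*(-1/47327) + ((-8 + (7 + 8*(-4))*(10 - 4))/(10 - 4))*(-1/44404) = -30563/47327 + ((-8 + (7 - 32)*6)/6)*(-1/44404) = -30563/47327 + ((-8 - 25*6)/6)*(-1/44404) = -30563/47327 + ((-8 - 150)/6)*(-1/44404) = -30563/47327 + ((1/6)*(-158))*(-1/44404) = -30563/47327 - 79/3*(-1/44404) = -30563/47327 + 79/133212 = -4067619523/6304524324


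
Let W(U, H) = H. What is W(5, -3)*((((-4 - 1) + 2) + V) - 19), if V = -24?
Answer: 138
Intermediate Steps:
W(5, -3)*((((-4 - 1) + 2) + V) - 19) = -3*((((-4 - 1) + 2) - 24) - 19) = -3*(((-5 + 2) - 24) - 19) = -3*((-3 - 24) - 19) = -3*(-27 - 19) = -3*(-46) = 138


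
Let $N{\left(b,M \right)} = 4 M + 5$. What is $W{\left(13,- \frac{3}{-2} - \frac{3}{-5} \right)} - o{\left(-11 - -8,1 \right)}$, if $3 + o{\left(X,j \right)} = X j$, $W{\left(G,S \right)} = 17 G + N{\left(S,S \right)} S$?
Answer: $\frac{12757}{50} \approx 255.14$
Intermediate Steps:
$N{\left(b,M \right)} = 5 + 4 M$
$W{\left(G,S \right)} = 17 G + S \left(5 + 4 S\right)$ ($W{\left(G,S \right)} = 17 G + \left(5 + 4 S\right) S = 17 G + S \left(5 + 4 S\right)$)
$o{\left(X,j \right)} = -3 + X j$
$W{\left(13,- \frac{3}{-2} - \frac{3}{-5} \right)} - o{\left(-11 - -8,1 \right)} = \left(17 \cdot 13 + \left(- \frac{3}{-2} - \frac{3}{-5}\right) \left(5 + 4 \left(- \frac{3}{-2} - \frac{3}{-5}\right)\right)\right) - \left(-3 + \left(-11 - -8\right) 1\right) = \left(221 + \left(\left(-3\right) \left(- \frac{1}{2}\right) - - \frac{3}{5}\right) \left(5 + 4 \left(\left(-3\right) \left(- \frac{1}{2}\right) - - \frac{3}{5}\right)\right)\right) - \left(-3 + \left(-11 + 8\right) 1\right) = \left(221 + \left(\frac{3}{2} + \frac{3}{5}\right) \left(5 + 4 \left(\frac{3}{2} + \frac{3}{5}\right)\right)\right) - \left(-3 - 3\right) = \left(221 + \frac{21 \left(5 + 4 \cdot \frac{21}{10}\right)}{10}\right) - \left(-3 - 3\right) = \left(221 + \frac{21 \left(5 + \frac{42}{5}\right)}{10}\right) - -6 = \left(221 + \frac{21}{10} \cdot \frac{67}{5}\right) + 6 = \left(221 + \frac{1407}{50}\right) + 6 = \frac{12457}{50} + 6 = \frac{12757}{50}$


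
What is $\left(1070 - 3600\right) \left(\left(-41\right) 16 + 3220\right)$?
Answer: $-6486920$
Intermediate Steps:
$\left(1070 - 3600\right) \left(\left(-41\right) 16 + 3220\right) = - 2530 \left(-656 + 3220\right) = \left(-2530\right) 2564 = -6486920$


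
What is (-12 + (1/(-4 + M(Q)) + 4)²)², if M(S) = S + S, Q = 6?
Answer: 103041/4096 ≈ 25.156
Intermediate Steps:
M(S) = 2*S
(-12 + (1/(-4 + M(Q)) + 4)²)² = (-12 + (1/(-4 + 2*6) + 4)²)² = (-12 + (1/(-4 + 12) + 4)²)² = (-12 + (1/8 + 4)²)² = (-12 + (⅛ + 4)²)² = (-12 + (33/8)²)² = (-12 + 1089/64)² = (321/64)² = 103041/4096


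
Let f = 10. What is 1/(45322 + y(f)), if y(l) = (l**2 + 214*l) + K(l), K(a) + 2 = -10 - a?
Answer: 1/47540 ≈ 2.1035e-5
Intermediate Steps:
K(a) = -12 - a (K(a) = -2 + (-10 - a) = -12 - a)
y(l) = -12 + l**2 + 213*l (y(l) = (l**2 + 214*l) + (-12 - l) = -12 + l**2 + 213*l)
1/(45322 + y(f)) = 1/(45322 + (-12 + 10**2 + 213*10)) = 1/(45322 + (-12 + 100 + 2130)) = 1/(45322 + 2218) = 1/47540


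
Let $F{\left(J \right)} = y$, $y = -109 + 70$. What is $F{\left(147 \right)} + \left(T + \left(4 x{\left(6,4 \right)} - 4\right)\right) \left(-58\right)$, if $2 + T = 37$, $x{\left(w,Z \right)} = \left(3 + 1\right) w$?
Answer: $-7405$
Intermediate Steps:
$x{\left(w,Z \right)} = 4 w$
$T = 35$ ($T = -2 + 37 = 35$)
$y = -39$
$F{\left(J \right)} = -39$
$F{\left(147 \right)} + \left(T + \left(4 x{\left(6,4 \right)} - 4\right)\right) \left(-58\right) = -39 + \left(35 - \left(4 - 4 \cdot 4 \cdot 6\right)\right) \left(-58\right) = -39 + \left(35 + \left(4 \cdot 24 - 4\right)\right) \left(-58\right) = -39 + \left(35 + \left(96 - 4\right)\right) \left(-58\right) = -39 + \left(35 + 92\right) \left(-58\right) = -39 + 127 \left(-58\right) = -39 - 7366 = -7405$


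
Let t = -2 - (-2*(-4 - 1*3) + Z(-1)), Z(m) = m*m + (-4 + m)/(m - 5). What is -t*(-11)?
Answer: -1177/6 ≈ -196.17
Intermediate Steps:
Z(m) = m² + (-4 + m)/(-5 + m)
t = -107/6 (t = -2 - (-2*(-4 - 1*3) + (-4 - 1 + (-1)³ - 5*(-1)²)/(-5 - 1)) = -2 - (-2*(-4 - 3) + (-4 - 1 - 1 - 5*1)/(-6)) = -2 - (-2*(-7) - (-4 - 1 - 1 - 5)/6) = -2 - (14 - ⅙*(-11)) = -2 - (14 + 11/6) = -2 - 1*95/6 = -2 - 95/6 = -107/6 ≈ -17.833)
-t*(-11) = -1*(-107/6)*(-11) = (107/6)*(-11) = -1177/6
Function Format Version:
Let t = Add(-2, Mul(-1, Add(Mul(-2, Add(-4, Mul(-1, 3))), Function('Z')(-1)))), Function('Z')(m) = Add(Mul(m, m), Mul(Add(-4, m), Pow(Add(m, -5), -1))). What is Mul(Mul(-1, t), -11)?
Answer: Rational(-1177, 6) ≈ -196.17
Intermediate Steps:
Function('Z')(m) = Add(Pow(m, 2), Mul(Pow(Add(-5, m), -1), Add(-4, m))) (Function('Z')(m) = Add(Pow(m, 2), Mul(Add(-4, m), Pow(Add(-5, m), -1))) = Add(Pow(m, 2), Mul(Pow(Add(-5, m), -1), Add(-4, m))))
t = Rational(-107, 6) (t = Add(-2, Mul(-1, Add(Mul(-2, Add(-4, Mul(-1, 3))), Mul(Pow(Add(-5, -1), -1), Add(-4, -1, Pow(-1, 3), Mul(-5, Pow(-1, 2))))))) = Add(-2, Mul(-1, Add(Mul(-2, Add(-4, -3)), Mul(Pow(-6, -1), Add(-4, -1, -1, Mul(-5, 1)))))) = Add(-2, Mul(-1, Add(Mul(-2, -7), Mul(Rational(-1, 6), Add(-4, -1, -1, -5))))) = Add(-2, Mul(-1, Add(14, Mul(Rational(-1, 6), -11)))) = Add(-2, Mul(-1, Add(14, Rational(11, 6)))) = Add(-2, Mul(-1, Rational(95, 6))) = Add(-2, Rational(-95, 6)) = Rational(-107, 6) ≈ -17.833)
Mul(Mul(-1, t), -11) = Mul(Mul(-1, Rational(-107, 6)), -11) = Mul(Rational(107, 6), -11) = Rational(-1177, 6)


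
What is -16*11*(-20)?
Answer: 3520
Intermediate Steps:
-16*11*(-20) = -176*(-20) = 3520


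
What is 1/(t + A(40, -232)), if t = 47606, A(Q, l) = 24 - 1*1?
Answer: 1/47629 ≈ 2.0996e-5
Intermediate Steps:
A(Q, l) = 23 (A(Q, l) = 24 - 1 = 23)
1/(t + A(40, -232)) = 1/(47606 + 23) = 1/47629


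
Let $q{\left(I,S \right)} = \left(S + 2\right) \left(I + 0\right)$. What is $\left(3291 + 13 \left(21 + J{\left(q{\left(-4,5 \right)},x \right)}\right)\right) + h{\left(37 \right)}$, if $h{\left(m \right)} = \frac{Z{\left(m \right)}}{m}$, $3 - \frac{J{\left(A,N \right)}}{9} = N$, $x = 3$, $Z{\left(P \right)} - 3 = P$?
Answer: $\frac{131908}{37} \approx 3565.1$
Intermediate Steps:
$q{\left(I,S \right)} = I \left(2 + S\right)$ ($q{\left(I,S \right)} = \left(2 + S\right) I = I \left(2 + S\right)$)
$Z{\left(P \right)} = 3 + P$
$J{\left(A,N \right)} = 27 - 9 N$
$h{\left(m \right)} = \frac{3 + m}{m}$
$\left(3291 + 13 \left(21 + J{\left(q{\left(-4,5 \right)},x \right)}\right)\right) + h{\left(37 \right)} = \left(3291 + 13 \left(21 + \left(27 - 27\right)\right)\right) + \frac{3 + 37}{37} = \left(3291 + 13 \left(21 + \left(27 - 27\right)\right)\right) + \frac{1}{37} \cdot 40 = \left(3291 + 13 \left(21 + 0\right)\right) + \frac{40}{37} = \left(3291 + 13 \cdot 21\right) + \frac{40}{37} = \left(3291 + 273\right) + \frac{40}{37} = 3564 + \frac{40}{37} = \frac{131908}{37}$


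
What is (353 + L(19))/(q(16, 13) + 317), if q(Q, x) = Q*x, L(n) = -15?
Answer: 338/525 ≈ 0.64381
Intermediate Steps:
(353 + L(19))/(q(16, 13) + 317) = (353 - 15)/(16*13 + 317) = 338/(208 + 317) = 338/525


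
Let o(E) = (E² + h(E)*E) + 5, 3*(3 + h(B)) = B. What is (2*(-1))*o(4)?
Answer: -86/3 ≈ -28.667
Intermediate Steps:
h(B) = -3 + B/3
o(E) = 5 + E² + E*(-3 + E/3) (o(E) = (E² + (-3 + E/3)*E) + 5 = (E² + E*(-3 + E/3)) + 5 = 5 + E² + E*(-3 + E/3))
(2*(-1))*o(4) = (2*(-1))*(5 - 3*4 + (4/3)*4²) = -2*(5 - 12 + (4/3)*16) = -2*(5 - 12 + 64/3) = -2*43/3 = -86/3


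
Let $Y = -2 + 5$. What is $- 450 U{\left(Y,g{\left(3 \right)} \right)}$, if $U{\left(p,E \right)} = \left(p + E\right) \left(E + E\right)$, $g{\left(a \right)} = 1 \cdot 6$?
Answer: $-48600$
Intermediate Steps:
$g{\left(a \right)} = 6$
$Y = 3$
$U{\left(p,E \right)} = 2 E \left(E + p\right)$ ($U{\left(p,E \right)} = \left(E + p\right) 2 E = 2 E \left(E + p\right)$)
$- 450 U{\left(Y,g{\left(3 \right)} \right)} = - 450 \cdot 2 \cdot 6 \left(6 + 3\right) = - 450 \cdot 2 \cdot 6 \cdot 9 = \left(-450\right) 108 = -48600$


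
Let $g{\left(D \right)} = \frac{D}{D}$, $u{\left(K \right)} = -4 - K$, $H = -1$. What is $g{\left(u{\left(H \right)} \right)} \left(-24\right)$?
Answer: $-24$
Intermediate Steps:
$g{\left(D \right)} = 1$
$g{\left(u{\left(H \right)} \right)} \left(-24\right) = 1 \left(-24\right) = -24$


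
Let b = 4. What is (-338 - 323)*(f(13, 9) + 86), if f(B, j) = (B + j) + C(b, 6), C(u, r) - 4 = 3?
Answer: -76015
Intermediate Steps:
C(u, r) = 7 (C(u, r) = 4 + 3 = 7)
f(B, j) = 7 + B + j (f(B, j) = (B + j) + 7 = 7 + B + j)
(-338 - 323)*(f(13, 9) + 86) = (-338 - 323)*((7 + 13 + 9) + 86) = -661*(29 + 86) = -661*115 = -76015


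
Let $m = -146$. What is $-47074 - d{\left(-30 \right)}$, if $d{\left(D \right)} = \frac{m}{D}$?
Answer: $- \frac{706183}{15} \approx -47079.0$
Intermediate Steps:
$d{\left(D \right)} = - \frac{146}{D}$
$-47074 - d{\left(-30 \right)} = -47074 - - \frac{146}{-30} = -47074 - \left(-146\right) \left(- \frac{1}{30}\right) = -47074 - \frac{73}{15} = - \frac{706183}{15}$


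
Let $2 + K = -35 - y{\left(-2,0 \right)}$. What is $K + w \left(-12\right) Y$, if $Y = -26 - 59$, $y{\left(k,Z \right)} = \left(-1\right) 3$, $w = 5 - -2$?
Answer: $7106$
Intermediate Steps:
$w = 7$ ($w = 5 + 2 = 7$)
$y{\left(k,Z \right)} = -3$
$Y = -85$
$K = -34$ ($K = -2 - 32 = -34$)
$K + w \left(-12\right) Y = -34 + 7 \left(-12\right) \left(-85\right) = -34 - -7140 = -34 + 7140 = 7106$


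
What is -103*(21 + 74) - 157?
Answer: -9942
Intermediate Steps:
-103*(21 + 74) - 157 = -103*95 - 157 = -9785 - 157 = -9942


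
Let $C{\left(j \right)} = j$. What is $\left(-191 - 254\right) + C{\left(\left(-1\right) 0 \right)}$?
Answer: $-445$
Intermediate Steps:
$\left(-191 - 254\right) + C{\left(\left(-1\right) 0 \right)} = \left(-191 - 254\right) - 0 = -445 + 0 = -445$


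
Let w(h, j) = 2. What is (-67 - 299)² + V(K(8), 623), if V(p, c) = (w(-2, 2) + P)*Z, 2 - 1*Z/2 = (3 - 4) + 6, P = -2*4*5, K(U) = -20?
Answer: 134184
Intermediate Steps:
P = -40 (P = -8*5 = -40)
Z = -6 (Z = 4 - 2*((3 - 4) + 6) = 4 - 2*(-1 + 6) = 4 - 2*5 = 4 - 10 = -6)
V(p, c) = 228 (V(p, c) = (2 - 40)*(-6) = -38*(-6) = 228)
(-67 - 299)² + V(K(8), 623) = (-67 - 299)² + 228 = (-366)² + 228 = 133956 + 228 = 134184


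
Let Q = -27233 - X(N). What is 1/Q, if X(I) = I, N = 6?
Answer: -1/27239 ≈ -3.6712e-5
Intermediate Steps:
Q = -27239 (Q = -27233 - 1*6 = -27233 - 6 = -27239)
1/Q = 1/(-27239) = -1/27239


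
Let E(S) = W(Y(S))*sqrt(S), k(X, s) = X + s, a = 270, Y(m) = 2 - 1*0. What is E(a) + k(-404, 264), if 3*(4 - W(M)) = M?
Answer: -140 + 10*sqrt(30) ≈ -85.228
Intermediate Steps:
Y(m) = 2 (Y(m) = 2 + 0 = 2)
W(M) = 4 - M/3
E(S) = 10*sqrt(S)/3 (E(S) = (4 - 1/3*2)*sqrt(S) = (4 - 2/3)*sqrt(S) = 10*sqrt(S)/3)
E(a) + k(-404, 264) = 10*sqrt(270)/3 + (-404 + 264) = 10*(3*sqrt(30))/3 - 140 = 10*sqrt(30) - 140 = -140 + 10*sqrt(30)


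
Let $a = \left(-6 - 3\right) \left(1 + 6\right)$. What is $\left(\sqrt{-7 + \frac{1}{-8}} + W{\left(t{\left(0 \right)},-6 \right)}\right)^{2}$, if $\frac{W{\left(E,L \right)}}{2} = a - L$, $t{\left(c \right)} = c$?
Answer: $\frac{\left(456 - i \sqrt{114}\right)^{2}}{16} \approx 12989.0 - 608.59 i$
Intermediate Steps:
$a = -63$ ($a = \left(-9\right) 7 = -63$)
$W{\left(E,L \right)} = -126 - 2 L$ ($W{\left(E,L \right)} = 2 \left(-63 - L\right) = -126 - 2 L$)
$\left(\sqrt{-7 + \frac{1}{-8}} + W{\left(t{\left(0 \right)},-6 \right)}\right)^{2} = \left(\sqrt{-7 + \frac{1}{-8}} - 114\right)^{2} = \left(\sqrt{-7 - \frac{1}{8}} + \left(-126 + 12\right)\right)^{2} = \left(\sqrt{- \frac{57}{8}} - 114\right)^{2} = \left(\frac{i \sqrt{114}}{4} - 114\right)^{2} = \left(-114 + \frac{i \sqrt{114}}{4}\right)^{2}$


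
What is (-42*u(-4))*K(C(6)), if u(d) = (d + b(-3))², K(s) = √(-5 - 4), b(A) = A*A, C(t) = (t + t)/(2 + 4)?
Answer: -3150*I ≈ -3150.0*I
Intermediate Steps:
C(t) = t/3 (C(t) = (2*t)/6 = (2*t)*(⅙) = t/3)
b(A) = A²
K(s) = 3*I (K(s) = √(-9) = 3*I)
u(d) = (9 + d)² (u(d) = (d + (-3)²)² = (d + 9)² = (9 + d)²)
(-42*u(-4))*K(C(6)) = (-42*(9 - 4)²)*(3*I) = (-42*5²)*(3*I) = (-42*25)*(3*I) = -3150*I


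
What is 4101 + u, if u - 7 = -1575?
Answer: 2533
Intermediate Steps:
u = -1568 (u = 7 - 1575 = -1568)
4101 + u = 4101 - 1568 = 2533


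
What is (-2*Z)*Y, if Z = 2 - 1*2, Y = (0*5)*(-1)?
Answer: 0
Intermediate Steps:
Y = 0 (Y = 0*(-1) = 0)
Z = 0 (Z = 2 - 2 = 0)
(-2*Z)*Y = -2*0*0 = 0*0 = 0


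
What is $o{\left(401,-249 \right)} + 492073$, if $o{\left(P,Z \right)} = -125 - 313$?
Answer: $491635$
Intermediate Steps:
$o{\left(P,Z \right)} = -438$
$o{\left(401,-249 \right)} + 492073 = -438 + 492073 = 491635$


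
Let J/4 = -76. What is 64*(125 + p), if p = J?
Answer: -11456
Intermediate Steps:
J = -304 (J = 4*(-76) = -304)
p = -304
64*(125 + p) = 64*(125 - 304) = 64*(-179) = -11456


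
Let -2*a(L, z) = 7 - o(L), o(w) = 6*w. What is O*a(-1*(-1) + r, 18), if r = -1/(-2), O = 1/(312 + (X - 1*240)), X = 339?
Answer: 1/411 ≈ 0.0024331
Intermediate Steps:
O = 1/411 (O = 1/(312 + (339 - 1*240)) = 1/(312 + (339 - 240)) = 1/(312 + 99) = 1/411 ≈ 0.0024331)
r = 1/2 (r = -1*(-1/2) = 1/2 ≈ 0.50000)
a(L, z) = -7/2 + 3*L (a(L, z) = -(7 - 6*L)/2 = -7/2 + 3*L)
O*a(-1*(-1) + r, 18) = (-7/2 + 3*(-1*(-1) + 1/2))/411 = (-7/2 + 3*(1 + 1/2))/411 = (-7/2 + 3*(3/2))/411 = (-7/2 + 9/2)/411 = (1/411)*1 = 1/411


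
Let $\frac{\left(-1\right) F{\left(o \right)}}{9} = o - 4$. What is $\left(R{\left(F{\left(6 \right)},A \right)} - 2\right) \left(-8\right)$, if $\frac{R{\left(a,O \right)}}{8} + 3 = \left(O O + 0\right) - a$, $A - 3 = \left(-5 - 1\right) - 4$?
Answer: $-4080$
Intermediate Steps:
$F{\left(o \right)} = 36 - 9 o$ ($F{\left(o \right)} = - 9 \left(o - 4\right) = - 9 \left(-4 + o\right) = 36 - 9 o$)
$A = -7$ ($A = 3 - 10 = -7$)
$R{\left(a,O \right)} = -24 - 8 a + 8 O^{2}$ ($R{\left(a,O \right)} = -24 + 8 \left(\left(O O + 0\right) - a\right) = -24 + 8 \left(\left(O^{2} + 0\right) - a\right) = -24 + 8 \left(O^{2} - a\right) = -24 + \left(- 8 a + 8 O^{2}\right) = -24 - 8 a + 8 O^{2}$)
$\left(R{\left(F{\left(6 \right)},A \right)} - 2\right) \left(-8\right) = \left(\left(-24 - 8 \left(36 - 54\right) + 8 \left(-7\right)^{2}\right) - 2\right) \left(-8\right) = \left(\left(-24 - 8 \left(36 - 54\right) + 8 \cdot 49\right) - 2\right) \left(-8\right) = \left(\left(-24 - -144 + 392\right) - 2\right) \left(-8\right) = \left(\left(-24 + 144 + 392\right) - 2\right) \left(-8\right) = \left(512 - 2\right) \left(-8\right) = 510 \left(-8\right) = -4080$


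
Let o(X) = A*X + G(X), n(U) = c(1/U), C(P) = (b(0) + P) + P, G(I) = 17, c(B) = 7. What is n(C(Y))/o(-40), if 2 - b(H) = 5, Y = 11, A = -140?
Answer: 7/5617 ≈ 0.0012462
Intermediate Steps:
b(H) = -3 (b(H) = 2 - 1*5 = 2 - 5 = -3)
C(P) = -3 + 2*P (C(P) = (-3 + P) + P = -3 + 2*P)
n(U) = 7
o(X) = 17 - 140*X (o(X) = -140*X + 17 = 17 - 140*X)
n(C(Y))/o(-40) = 7/(17 - 140*(-40)) = 7/(17 + 5600) = 7/5617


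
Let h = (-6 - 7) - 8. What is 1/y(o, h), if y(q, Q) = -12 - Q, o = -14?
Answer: ⅑ ≈ 0.11111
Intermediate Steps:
h = -21 (h = -13 - 8 = -21)
1/y(o, h) = 1/(-12 - 1*(-21)) = 1/(-12 + 21) = 1/9 = ⅑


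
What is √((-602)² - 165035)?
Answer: √197369 ≈ 444.26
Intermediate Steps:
√((-602)² - 165035) = √(362404 - 165035) = √197369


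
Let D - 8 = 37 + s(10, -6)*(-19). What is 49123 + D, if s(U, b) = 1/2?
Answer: 98317/2 ≈ 49159.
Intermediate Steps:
s(U, b) = ½
D = 71/2 (D = 8 + (37 + (½)*(-19)) = 8 + (37 - 19/2) = 8 + 55/2 = 71/2 ≈ 35.500)
49123 + D = 49123 + 71/2 = 98317/2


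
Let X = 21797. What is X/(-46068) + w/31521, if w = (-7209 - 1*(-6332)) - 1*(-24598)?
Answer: 135238597/484036476 ≈ 0.27940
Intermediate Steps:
w = 23721 (w = (-7209 + 6332) + 24598 = -877 + 24598 = 23721)
X/(-46068) + w/31521 = 21797/(-46068) + 23721/31521 = 21797*(-1/46068) + 23721*(1/31521) = -21797/46068 + 7907/10507 = 135238597/484036476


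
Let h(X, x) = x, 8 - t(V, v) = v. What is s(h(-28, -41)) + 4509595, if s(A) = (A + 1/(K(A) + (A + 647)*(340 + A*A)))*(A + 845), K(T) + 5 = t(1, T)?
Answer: 2741421675337/612385 ≈ 4.4766e+6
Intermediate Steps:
t(V, v) = 8 - v
K(T) = 3 - T (K(T) = -5 + (8 - T) = 3 - T)
s(A) = (845 + A)*(A + 1/(3 - A + (340 + A²)*(647 + A))) (s(A) = (A + 1/((3 - A) + (A + 647)*(340 + A*A)))*(A + 845) = (A + 1/((3 - A) + (647 + A)*(340 + A²)))*(845 + A) = (A + 1/((3 - A) + (340 + A²)*(647 + A)))*(845 + A) = (A + 1/(3 - A + (340 + A²)*(647 + A)))*(845 + A) = (845 + A)*(A + 1/(3 - A + (340 + A²)*(647 + A))))
s(h(-28, -41)) + 4509595 = (845 + (-41)⁵ + 1492*(-41)⁴ + 506438*(-41)² + 547054*(-41)³ + 185885636*(-41))/(219983 + (-41)³ + 339*(-41) + 647*(-41)²) + 4509595 = (845 - 115856201 + 1492*2825761 + 506438*1681 + 547054*(-68921) - 7621311076)/(219983 - 68921 - 13899 + 647*1681) + 4509595 = (845 - 115856201 + 4216035412 + 851322278 - 37703508734 - 7621311076)/(219983 - 68921 - 13899 + 1087607) + 4509595 = -40373317476/1224770 + 4509595 = (1/1224770)*(-40373317476) + 4509595 = -20186658738/612385 + 4509595 = 2741421675337/612385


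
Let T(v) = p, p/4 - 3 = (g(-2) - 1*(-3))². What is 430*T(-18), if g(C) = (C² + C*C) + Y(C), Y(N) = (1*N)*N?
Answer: 392160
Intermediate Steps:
Y(N) = N² (Y(N) = N*N = N²)
g(C) = 3*C² (g(C) = (C² + C*C) + C² = (C² + C²) + C² = 2*C² + C² = 3*C²)
p = 912 (p = 12 + 4*(3*(-2)² - 1*(-3))² = 12 + 4*(3*4 + 3)² = 12 + 4*(12 + 3)² = 12 + 4*15² = 12 + 4*225 = 12 + 900 = 912)
T(v) = 912
430*T(-18) = 430*912 = 392160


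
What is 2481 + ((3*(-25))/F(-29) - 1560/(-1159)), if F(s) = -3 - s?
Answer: 74716089/30134 ≈ 2479.5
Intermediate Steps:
2481 + ((3*(-25))/F(-29) - 1560/(-1159)) = 2481 + ((3*(-25))/(-3 - 1*(-29)) - 1560/(-1159)) = 2481 + (-75/(-3 + 29) - 1560*(-1/1159)) = 2481 + (-75/26 + 1560/1159) = 2481 - 46365/30134 = 74716089/30134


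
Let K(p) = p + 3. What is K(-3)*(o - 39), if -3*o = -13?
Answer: 0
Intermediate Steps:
o = 13/3 (o = -⅓*(-13) = 13/3 ≈ 4.3333)
K(p) = 3 + p
K(-3)*(o - 39) = (3 - 3)*(13/3 - 39) = 0*(-104/3) = 0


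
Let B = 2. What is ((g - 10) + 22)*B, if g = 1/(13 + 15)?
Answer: 337/14 ≈ 24.071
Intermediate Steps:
g = 1/28 ≈ 0.035714
((g - 10) + 22)*B = ((1/28 - 10) + 22)*2 = (-279/28 + 22)*2 = (337/28)*2 = 337/14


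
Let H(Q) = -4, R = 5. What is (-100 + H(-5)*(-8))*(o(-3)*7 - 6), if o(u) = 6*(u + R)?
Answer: -5304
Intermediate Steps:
o(u) = 30 + 6*u (o(u) = 6*(u + 5) = 6*(5 + u) = 30 + 6*u)
(-100 + H(-5)*(-8))*(o(-3)*7 - 6) = (-100 - 4*(-8))*((30 + 6*(-3))*7 - 6) = (-100 + 32)*((30 - 18)*7 - 6) = -68*(12*7 - 6) = -68*(84 - 6) = -68*78 = -5304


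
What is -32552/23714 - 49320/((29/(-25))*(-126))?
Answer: -815508528/2406971 ≈ -338.81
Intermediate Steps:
-32552/23714 - 49320/((29/(-25))*(-126)) = -32552*1/23714 - 49320/((29*(-1/25))*(-126)) = -16276/11857 - 49320/((-29/25*(-126))) = -16276/11857 - 49320/3654/25 = -16276/11857 - 49320*25/3654 = -16276/11857 - 68500/203 = -815508528/2406971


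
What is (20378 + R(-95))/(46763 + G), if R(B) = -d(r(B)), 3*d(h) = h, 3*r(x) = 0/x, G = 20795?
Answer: 10189/33779 ≈ 0.30164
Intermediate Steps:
r(x) = 0 (r(x) = (0/x)/3 = (⅓)*0 = 0)
d(h) = h/3
R(B) = 0 (R(B) = -0/3 = -1*0 = 0)
(20378 + R(-95))/(46763 + G) = (20378 + 0)/(46763 + 20795) = 20378/67558 = 20378*(1/67558) = 10189/33779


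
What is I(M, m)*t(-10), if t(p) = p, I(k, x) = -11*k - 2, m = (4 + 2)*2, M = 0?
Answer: 20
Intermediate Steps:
m = 12 (m = 6*2 = 12)
I(k, x) = -2 - 11*k
I(M, m)*t(-10) = (-2 - 11*0)*(-10) = (-2 + 0)*(-10) = -2*(-10) = 20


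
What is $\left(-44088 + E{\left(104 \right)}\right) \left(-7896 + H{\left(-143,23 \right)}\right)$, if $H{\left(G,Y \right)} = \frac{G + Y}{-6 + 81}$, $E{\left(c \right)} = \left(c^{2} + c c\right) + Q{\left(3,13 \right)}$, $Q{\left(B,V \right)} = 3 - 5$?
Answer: $\frac{886821504}{5} \approx 1.7736 \cdot 10^{8}$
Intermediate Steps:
$Q{\left(B,V \right)} = -2$
$E{\left(c \right)} = -2 + 2 c^{2}$ ($E{\left(c \right)} = \left(c^{2} + c c\right) - 2 = \left(c^{2} + c^{2}\right) - 2 = 2 c^{2} - 2 = -2 + 2 c^{2}$)
$H{\left(G,Y \right)} = \frac{G}{75} + \frac{Y}{75}$ ($H{\left(G,Y \right)} = \frac{G + Y}{75} = \left(G + Y\right) \frac{1}{75} = \frac{G}{75} + \frac{Y}{75}$)
$\left(-44088 + E{\left(104 \right)}\right) \left(-7896 + H{\left(-143,23 \right)}\right) = \left(-44088 - \left(2 - 2 \cdot 104^{2}\right)\right) \left(-7896 + \left(\frac{1}{75} \left(-143\right) + \frac{1}{75} \cdot 23\right)\right) = \left(-44088 + \left(-2 + 2 \cdot 10816\right)\right) \left(-7896 + \left(- \frac{143}{75} + \frac{23}{75}\right)\right) = \left(-44088 + \left(-2 + 21632\right)\right) \left(-7896 - \frac{8}{5}\right) = \left(-44088 + 21630\right) \left(- \frac{39488}{5}\right) = \left(-22458\right) \left(- \frac{39488}{5}\right) = \frac{886821504}{5}$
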